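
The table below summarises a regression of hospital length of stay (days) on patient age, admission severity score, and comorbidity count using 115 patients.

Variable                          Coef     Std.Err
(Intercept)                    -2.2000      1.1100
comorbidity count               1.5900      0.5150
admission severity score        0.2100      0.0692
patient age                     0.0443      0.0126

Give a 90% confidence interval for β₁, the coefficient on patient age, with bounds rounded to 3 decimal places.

(0.023, 0.065)

Read off: b = 0.0443, SE = 0.0126 for patient age.
df = n − k − 1 = 115 − 3 − 1 = 111.
t* = t_{0.05, 111} = 1.658697.
Margin = t* × SE = 1.658697 × 0.0126 = 0.02090.
CI: 0.0443 ± 0.02090 → (0.023, 0.065).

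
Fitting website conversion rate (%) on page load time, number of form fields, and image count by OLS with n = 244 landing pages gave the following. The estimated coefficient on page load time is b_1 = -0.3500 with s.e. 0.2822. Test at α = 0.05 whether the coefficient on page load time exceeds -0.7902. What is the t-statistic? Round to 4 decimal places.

t = 1.5599

H₀: β₁ = -0.7902 vs H₁: β₁ > -0.7902.
t = (b_1 − β₁⁰)/SE = (-0.3500 − (-0.7902)) / 0.2822 = 1.5599.
df = n − k − 1 = 244 − 3 − 1 = 240.
One-sided p ≈ 0.0601, which is ≥ 0.05, so fail to reject H₀.
The data do not give significant evidence that the true slope on page load time exceeds -0.7902 % per unit, holding the other predictors fixed.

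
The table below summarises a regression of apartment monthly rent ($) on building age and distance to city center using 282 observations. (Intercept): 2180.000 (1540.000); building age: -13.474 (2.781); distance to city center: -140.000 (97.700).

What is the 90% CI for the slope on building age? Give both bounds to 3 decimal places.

(-18.064, -8.884)

Read off: b = -13.474, SE = 2.781 for building age.
df = n − k − 1 = 282 − 2 − 1 = 279.
t* = t_{0.05, 279} = 1.650333.
Margin = t* × SE = 1.650333 × 2.781 = 4.58958.
CI: -13.474 ± 4.58958 → (-18.064, -8.884).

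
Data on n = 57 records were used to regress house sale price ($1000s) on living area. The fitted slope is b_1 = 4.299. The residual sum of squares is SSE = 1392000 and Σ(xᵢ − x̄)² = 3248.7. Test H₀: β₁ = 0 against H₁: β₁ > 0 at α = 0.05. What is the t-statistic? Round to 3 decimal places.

MSE = SSE/(n − 2) = 1392000/55 = 25309.1.
SE(b_1) = √(MSE/Sₓₓ) = √(25309.1/3248.7) = 2.79115.
t = 4.299 / 2.79115 = 1.540.
df = n − 2 = 55.
One-sided p ≈ 0.0646, which is ≥ 0.05, so fail to reject H₀.
The data do not give significant evidence that the true slope on living area is positive.

t = 1.540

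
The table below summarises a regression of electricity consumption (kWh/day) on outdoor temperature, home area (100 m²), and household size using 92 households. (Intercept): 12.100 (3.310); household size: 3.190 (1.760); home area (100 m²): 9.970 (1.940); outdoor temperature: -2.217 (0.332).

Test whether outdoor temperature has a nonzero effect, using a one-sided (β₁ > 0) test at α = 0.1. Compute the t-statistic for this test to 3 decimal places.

Read off: b = -2.217, SE = 0.332 for outdoor temperature.
H₀: β₁ = 0 vs H₁: β₁ > 0.
t = -2.217 / 0.332 = -6.678.
df = n − k − 1 = 92 − 3 − 1 = 88.
One-sided p ≈ 1.0000, which is ≥ 0.1, so fail to reject H₀.
The data do not give significant evidence that the true slope on outdoor temperature is positive, holding the other predictors fixed.

t = -6.678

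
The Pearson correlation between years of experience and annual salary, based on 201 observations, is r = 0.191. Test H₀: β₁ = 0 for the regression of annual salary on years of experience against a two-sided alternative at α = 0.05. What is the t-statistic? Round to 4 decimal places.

t = 2.7449

t = r·√(n − 2)/√(1 − r²) = 0.191·√199/√0.963519 = 2.7449.
df = n − 2 = 199.
Two-sided p ≈ 0.0066, which is < 0.05, so reject H₀.
There is evidence of a linear association between years of experience and annual salary.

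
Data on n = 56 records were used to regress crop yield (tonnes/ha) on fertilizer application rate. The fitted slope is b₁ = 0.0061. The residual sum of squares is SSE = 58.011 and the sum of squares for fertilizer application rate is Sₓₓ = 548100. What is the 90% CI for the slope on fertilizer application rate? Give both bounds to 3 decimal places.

(0.004, 0.008)

MSE = SSE/(n − 2) = 58.011/54 = 1.07428.
SE(b₁) = √(MSE/Sₓₓ) = √(1.07428/548100) = 0.0014.
df = n − 2 = 54.
t* = t_{0.05, 54} = 1.673565.
Margin = t* × SE = 1.673565 × 0.0014 = 0.00234.
CI: 0.0061 ± 0.00234 → (0.004, 0.008).
With 90% confidence, each one-unit increase in fertilizer application rate is associated with a change of between 0.004 and 0.008 tonnes/ha in crop yield.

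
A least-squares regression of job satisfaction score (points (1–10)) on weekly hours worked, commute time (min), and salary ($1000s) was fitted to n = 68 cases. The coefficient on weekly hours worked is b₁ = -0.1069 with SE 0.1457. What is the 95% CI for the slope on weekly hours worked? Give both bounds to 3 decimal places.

(-0.398, 0.184)

df = n − k − 1 = 68 − 3 − 1 = 64.
t* = t_{0.025, 64} = 1.99773.
Margin = t* × SE = 1.99773 × 0.1457 = 0.29107.
CI: -0.1069 ± 0.29107 → (-0.398, 0.184).
With 95% confidence, each one-unit increase in weekly hours worked is associated with a change of between -0.398 and 0.184 points (1–10) in job satisfaction score, holding the other predictors fixed.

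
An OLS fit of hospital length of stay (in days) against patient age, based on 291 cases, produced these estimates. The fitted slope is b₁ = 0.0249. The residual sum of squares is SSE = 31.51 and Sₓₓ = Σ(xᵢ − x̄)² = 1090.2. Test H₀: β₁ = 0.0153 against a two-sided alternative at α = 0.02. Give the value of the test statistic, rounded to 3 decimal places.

t = 0.960

MSE = SSE/(n − 2) = 31.51/289 = 0.109031.
SE(b₁) = √(MSE/Sₓₓ) = √(0.109031/1090.2) = 0.0100005.
t = (0.0249 − 0.0153) / 0.0100005 = 0.960.
df = n − 2 = 289.
Two-sided p ≈ 0.3379, which is ≥ 0.02, so fail to reject H₀.
The data are consistent with a true slope of 0.0153 days per unit of patient age.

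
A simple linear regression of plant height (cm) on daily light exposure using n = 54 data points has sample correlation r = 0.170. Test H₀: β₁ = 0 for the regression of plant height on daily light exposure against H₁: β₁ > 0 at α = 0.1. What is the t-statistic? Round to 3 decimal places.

t = 1.244

t = r·√(n − 2)/√(1 − r²) = 0.170·√52/√0.9711 = 1.244.
df = n − 2 = 52.
One-sided p ≈ 0.1095, which is ≥ 0.1, so fail to reject H₀.
The data do not give significant evidence of a linear association between daily light exposure and plant height.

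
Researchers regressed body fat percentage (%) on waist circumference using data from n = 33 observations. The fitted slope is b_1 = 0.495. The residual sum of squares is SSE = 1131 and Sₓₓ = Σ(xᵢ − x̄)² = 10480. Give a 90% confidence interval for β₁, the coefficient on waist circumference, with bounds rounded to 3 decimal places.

(0.395, 0.595)

MSE = SSE/(n − 2) = 1131/31 = 36.4839.
SE(b_1) = √(MSE/Sₓₓ) = √(36.4839/10480) = 0.0590024.
df = n − 2 = 31.
t* = t_{0.05, 31} = 1.695519.
Margin = t* × SE = 1.695519 × 0.0590024 = 0.10004.
CI: 0.495 ± 0.10004 → (0.395, 0.595).
With 90% confidence, each one-unit increase in waist circumference is associated with a change of between 0.395 and 0.595 % in body fat percentage.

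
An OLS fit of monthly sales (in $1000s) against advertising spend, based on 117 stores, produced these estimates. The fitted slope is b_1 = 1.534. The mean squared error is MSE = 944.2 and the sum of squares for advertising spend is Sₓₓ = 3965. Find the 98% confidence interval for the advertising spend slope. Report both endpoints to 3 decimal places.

SE(b_1) = √(MSE/Sₓₓ) = √(944.2/3965) = 0.487989.
df = n − 2 = 115.
t* = t_{0.01, 115} = 2.359212.
Margin = t* × SE = 2.359212 × 0.487989 = 1.15127.
CI: 1.534 ± 1.15127 → (0.383, 2.685).
With 98% confidence, each one-unit increase in advertising spend is associated with a change of between 0.383 and 2.685 $1000s in monthly sales.

(0.383, 2.685)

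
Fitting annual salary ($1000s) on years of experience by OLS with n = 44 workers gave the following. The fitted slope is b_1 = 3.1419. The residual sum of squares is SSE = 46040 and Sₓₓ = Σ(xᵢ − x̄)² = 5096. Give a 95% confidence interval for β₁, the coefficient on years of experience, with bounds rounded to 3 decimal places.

MSE = SSE/(n − 2) = 46040/42 = 1096.19.
SE(b_1) = √(MSE/Sₓₓ) = √(1096.19/5096) = 0.463797.
df = n − 2 = 42.
t* = t_{0.025, 42} = 2.018082.
Margin = t* × SE = 2.018082 × 0.463797 = 0.93598.
CI: 3.1419 ± 0.93598 → (2.206, 4.078).
With 95% confidence, each one-unit increase in years of experience is associated with a change of between 2.206 and 4.078 $1000s in annual salary.

(2.206, 4.078)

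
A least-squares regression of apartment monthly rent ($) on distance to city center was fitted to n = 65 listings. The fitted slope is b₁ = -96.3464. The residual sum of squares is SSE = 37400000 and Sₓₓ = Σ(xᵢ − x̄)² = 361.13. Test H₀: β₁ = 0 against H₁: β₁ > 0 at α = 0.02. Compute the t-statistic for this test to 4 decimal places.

t = -2.3763

MSE = SSE/(n − 2) = 37400000/63 = 593651.
SE(b₁) = √(MSE/Sₓₓ) = √(593651/361.13) = 40.5447.
t = -96.3464 / 40.5447 = -2.3763.
df = n − 2 = 63.
One-sided p ≈ 0.9897, which is ≥ 0.02, so fail to reject H₀.
The data do not give significant evidence that the true slope on distance to city center is positive.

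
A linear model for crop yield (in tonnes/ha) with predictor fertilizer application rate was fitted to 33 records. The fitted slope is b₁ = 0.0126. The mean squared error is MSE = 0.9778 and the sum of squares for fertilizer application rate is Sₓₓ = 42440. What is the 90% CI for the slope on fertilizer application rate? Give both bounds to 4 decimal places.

SE(b₁) = √(MSE/Sₓₓ) = √(0.9778/42440) = 0.00479996.
df = n − 2 = 31.
t* = t_{0.05, 31} = 1.695519.
Margin = t* × SE = 1.695519 × 0.00479996 = 0.008138.
CI: 0.0126 ± 0.008138 → (0.0045, 0.0207).
With 90% confidence, each one-unit increase in fertilizer application rate is associated with a change of between 0.0045 and 0.0207 tonnes/ha in crop yield.

(0.0045, 0.0207)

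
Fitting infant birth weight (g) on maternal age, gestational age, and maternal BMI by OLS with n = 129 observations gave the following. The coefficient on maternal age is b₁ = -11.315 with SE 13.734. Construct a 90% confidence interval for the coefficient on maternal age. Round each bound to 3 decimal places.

df = n − k − 1 = 129 − 3 − 1 = 125.
t* = t_{0.05, 125} = 1.657135.
Margin = t* × SE = 1.657135 × 13.734 = 22.75909.
CI: -11.315 ± 22.75909 → (-34.074, 11.444).
With 90% confidence, each one-unit increase in maternal age is associated with a change of between -34.074 and 11.444 g in infant birth weight, holding the other predictors fixed.

(-34.074, 11.444)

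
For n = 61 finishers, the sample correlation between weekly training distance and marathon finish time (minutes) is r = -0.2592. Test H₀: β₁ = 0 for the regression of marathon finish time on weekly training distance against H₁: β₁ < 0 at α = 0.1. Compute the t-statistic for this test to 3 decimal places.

t = r·√(n − 2)/√(1 − r²) = -0.2592·√59/√0.932815 = -2.061.
df = n − 2 = 59.
One-sided p ≈ 0.0218, which is < 0.1, so reject H₀.
There is evidence of a linear association between weekly training distance and marathon finish time.

t = -2.061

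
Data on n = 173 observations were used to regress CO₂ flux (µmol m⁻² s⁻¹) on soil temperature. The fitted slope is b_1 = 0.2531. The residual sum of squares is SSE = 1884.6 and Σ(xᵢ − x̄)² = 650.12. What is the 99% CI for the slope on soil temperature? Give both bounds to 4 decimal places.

(-0.0861, 0.5923)

MSE = SSE/(n − 2) = 1884.6/171 = 11.0211.
SE(b_1) = √(MSE/Sₓₓ) = √(11.0211/650.12) = 0.130201.
df = n − 2 = 171.
t* = t_{0.005, 171} = 2.604886.
Margin = t* × SE = 2.604886 × 0.130201 = 0.339159.
CI: 0.2531 ± 0.339159 → (-0.0861, 0.5923).
With 99% confidence, each one-unit increase in soil temperature is associated with a change of between -0.0861 and 0.5923 µmol m⁻² s⁻¹ in CO₂ flux.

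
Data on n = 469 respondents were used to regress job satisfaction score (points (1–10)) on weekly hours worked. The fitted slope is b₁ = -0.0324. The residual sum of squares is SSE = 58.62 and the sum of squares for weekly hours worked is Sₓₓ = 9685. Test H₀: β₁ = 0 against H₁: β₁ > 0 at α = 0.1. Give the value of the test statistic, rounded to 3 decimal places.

MSE = SSE/(n − 2) = 58.62/467 = 0.125525.
SE(b₁) = √(MSE/Sₓₓ) = √(0.125525/9685) = 0.0036001.
t = -0.0324 / 0.0036001 = -9.000.
df = n − 2 = 467.
One-sided p ≈ 1.0000, which is ≥ 0.1, so fail to reject H₀.
The data do not give significant evidence that the true slope on weekly hours worked is positive.

t = -9.000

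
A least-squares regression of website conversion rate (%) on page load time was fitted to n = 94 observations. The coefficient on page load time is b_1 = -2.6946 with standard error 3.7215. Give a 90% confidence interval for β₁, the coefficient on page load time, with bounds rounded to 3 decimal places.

df = n − 2 = 94 − 2 = 92.
t* = t_{0.05, 92} = 1.661585.
Margin = t* × SE = 1.661585 × 3.7215 = 6.18359.
CI: -2.6946 ± 6.18359 → (-8.878, 3.489).
With 90% confidence, each one-unit increase in page load time is associated with a change of between -8.878 and 3.489 % in website conversion rate.

(-8.878, 3.489)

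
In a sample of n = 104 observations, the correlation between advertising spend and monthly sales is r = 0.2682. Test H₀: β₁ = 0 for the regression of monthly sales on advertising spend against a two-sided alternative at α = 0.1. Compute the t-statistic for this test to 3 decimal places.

t = r·√(n − 2)/√(1 − r²) = 0.2682·√102/√0.928069 = 2.812.
df = n − 2 = 102.
Two-sided p ≈ 0.0059, which is < 0.1, so reject H₀.
There is evidence of a linear association between advertising spend and monthly sales.

t = 2.812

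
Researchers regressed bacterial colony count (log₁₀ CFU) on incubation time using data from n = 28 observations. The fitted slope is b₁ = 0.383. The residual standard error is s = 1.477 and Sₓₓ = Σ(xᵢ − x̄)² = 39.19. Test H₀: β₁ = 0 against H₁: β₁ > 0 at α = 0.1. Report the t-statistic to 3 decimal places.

t = 1.623

SE(b₁) = s/√Sₓₓ = 1.477/√39.19 = 0.235935.
t = 0.383 / 0.235935 = 1.623.
df = n − 2 = 26.
One-sided p ≈ 0.0583, which is < 0.1, so reject H₀.
There is evidence that the true slope on incubation time is positive.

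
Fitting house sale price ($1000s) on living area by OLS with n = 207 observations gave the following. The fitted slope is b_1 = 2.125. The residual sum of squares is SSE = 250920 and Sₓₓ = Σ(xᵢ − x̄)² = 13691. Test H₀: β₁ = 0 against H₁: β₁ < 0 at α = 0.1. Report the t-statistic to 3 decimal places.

MSE = SSE/(n − 2) = 250920/205 = 1224.
SE(b_1) = √(MSE/Sₓₓ) = √(1224/13691) = 0.299001.
t = 2.125 / 0.299001 = 7.107.
df = n − 2 = 205.
One-sided p ≈ 1.0000, which is ≥ 0.1, so fail to reject H₀.
The data do not give significant evidence that the true slope on living area is negative.

t = 7.107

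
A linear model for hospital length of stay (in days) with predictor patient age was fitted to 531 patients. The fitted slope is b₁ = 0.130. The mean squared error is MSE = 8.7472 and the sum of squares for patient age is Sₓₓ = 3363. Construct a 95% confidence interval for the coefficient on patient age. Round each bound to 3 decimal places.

SE(b₁) = √(MSE/Sₓₓ) = √(8.7472/3363) = 0.0510001.
df = n − 2 = 529.
t* = t_{0.025, 529} = 1.964459.
Margin = t* × SE = 1.964459 × 0.0510001 = 0.10019.
CI: 0.130 ± 0.10019 → (0.030, 0.230).
With 95% confidence, each one-unit increase in patient age is associated with a change of between 0.030 and 0.230 days in hospital length of stay.

(0.030, 0.230)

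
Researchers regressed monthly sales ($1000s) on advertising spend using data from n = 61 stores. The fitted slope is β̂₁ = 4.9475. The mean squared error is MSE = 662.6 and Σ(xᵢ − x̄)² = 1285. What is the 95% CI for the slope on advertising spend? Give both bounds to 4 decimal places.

(3.5106, 6.3844)

SE(β̂₁) = √(MSE/Sₓₓ) = √(662.6/1285) = 0.718082.
df = n − 2 = 59.
t* = t_{0.025, 59} = 2.000995.
Margin = t* × SE = 2.000995 × 0.718082 = 1.436879.
CI: 4.9475 ± 1.436879 → (3.5106, 6.3844).
With 95% confidence, each one-unit increase in advertising spend is associated with a change of between 3.5106 and 6.3844 $1000s in monthly sales.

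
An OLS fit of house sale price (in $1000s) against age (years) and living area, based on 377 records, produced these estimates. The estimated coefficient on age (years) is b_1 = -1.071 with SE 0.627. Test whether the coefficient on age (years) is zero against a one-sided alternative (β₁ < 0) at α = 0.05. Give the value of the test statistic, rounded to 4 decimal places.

H₀: β₁ = 0 vs H₁: β₁ < 0.
t = (b_1 − β₁⁰)/SE = -1.071 / 0.627 = -1.7081.
df = n − k − 1 = 377 − 2 − 1 = 374.
One-sided p ≈ 0.0442, which is < 0.05, so reject H₀.
There is evidence that the true slope on age (years) is negative, holding the other predictors fixed.

t = -1.7081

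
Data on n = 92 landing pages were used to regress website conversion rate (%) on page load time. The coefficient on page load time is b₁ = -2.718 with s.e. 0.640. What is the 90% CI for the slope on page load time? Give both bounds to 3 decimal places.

(-3.782, -1.654)

df = n − 2 = 92 − 2 = 90.
t* = t_{0.05, 90} = 1.661961.
Margin = t* × SE = 1.661961 × 0.640 = 1.06366.
CI: -2.718 ± 1.06366 → (-3.782, -1.654).
With 90% confidence, each one-unit increase in page load time is associated with a change of between -3.782 and -1.654 % in website conversion rate.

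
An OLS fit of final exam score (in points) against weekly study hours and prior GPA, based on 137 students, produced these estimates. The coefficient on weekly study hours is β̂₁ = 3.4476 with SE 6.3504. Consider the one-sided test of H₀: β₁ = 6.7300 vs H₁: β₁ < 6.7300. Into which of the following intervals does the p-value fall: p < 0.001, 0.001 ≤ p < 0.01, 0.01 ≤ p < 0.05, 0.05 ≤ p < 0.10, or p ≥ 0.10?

p ≥ 0.10

t = (3.4476 − 6.7300) / 6.3504 = -0.517.
df = n − k − 1 = 137 − 2 − 1 = 134.
One-sided p = P(T_{134} < t) ≈ 0.3030.
So p ≥ 0.10.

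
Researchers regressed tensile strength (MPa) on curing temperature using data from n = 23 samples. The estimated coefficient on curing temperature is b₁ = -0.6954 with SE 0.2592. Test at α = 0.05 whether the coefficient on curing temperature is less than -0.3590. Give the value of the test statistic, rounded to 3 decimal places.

H₀: β₁ = -0.3590 vs H₁: β₁ < -0.3590.
t = (b₁ − β₁⁰)/SE = (-0.6954 − (-0.3590)) / 0.2592 = -1.298.
df = n − 2 = 23 − 2 = 21.
One-sided p ≈ 0.1042, which is ≥ 0.05, so fail to reject H₀.
The data do not give significant evidence that the true slope on curing temperature is below -0.3590 MPa per unit.

t = -1.298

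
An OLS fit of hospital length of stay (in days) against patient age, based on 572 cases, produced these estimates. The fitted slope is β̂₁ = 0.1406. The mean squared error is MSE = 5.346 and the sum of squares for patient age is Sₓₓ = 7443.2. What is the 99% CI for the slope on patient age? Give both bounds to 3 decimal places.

SE(β̂₁) = √(MSE/Sₓₓ) = √(5.346/7443.2) = 0.0268.
df = n − 2 = 570.
t* = t_{0.005, 570} = 2.584482.
Margin = t* × SE = 2.584482 × 0.0268 = 0.06926.
CI: 0.1406 ± 0.06926 → (0.071, 0.210).
With 99% confidence, each one-unit increase in patient age is associated with a change of between 0.071 and 0.210 days in hospital length of stay.

(0.071, 0.210)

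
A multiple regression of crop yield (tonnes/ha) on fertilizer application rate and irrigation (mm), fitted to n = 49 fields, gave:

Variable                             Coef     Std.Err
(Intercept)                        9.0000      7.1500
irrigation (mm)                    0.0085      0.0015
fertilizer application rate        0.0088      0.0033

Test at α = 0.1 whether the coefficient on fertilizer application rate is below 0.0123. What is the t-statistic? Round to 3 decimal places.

t = -1.061

Read off: b = 0.0088, SE = 0.0033 for fertilizer application rate.
H₀: β₁ = 0.0123 vs H₁: β₁ < 0.0123.
t = (0.0088 − 0.0123) / 0.0033 = -1.061.
df = n − k − 1 = 49 − 2 − 1 = 46.
One-sided p ≈ 0.1472, which is ≥ 0.1, so fail to reject H₀.
The data do not give significant evidence that the true slope on fertilizer application rate is below 0.0123 tonnes/ha per unit, holding the other predictors fixed.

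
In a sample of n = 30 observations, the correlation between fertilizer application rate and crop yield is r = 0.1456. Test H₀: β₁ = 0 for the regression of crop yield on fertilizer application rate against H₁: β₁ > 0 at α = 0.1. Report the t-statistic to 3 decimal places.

t = r·√(n − 2)/√(1 − r²) = 0.1456·√28/√0.978801 = 0.779.
df = n − 2 = 28.
One-sided p ≈ 0.2213, which is ≥ 0.1, so fail to reject H₀.
The data do not give significant evidence of a linear association between fertilizer application rate and crop yield.

t = 0.779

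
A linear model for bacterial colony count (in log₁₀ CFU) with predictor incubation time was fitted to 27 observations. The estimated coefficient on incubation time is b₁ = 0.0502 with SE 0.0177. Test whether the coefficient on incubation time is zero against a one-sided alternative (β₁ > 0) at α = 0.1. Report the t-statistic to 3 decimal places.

H₀: β₁ = 0 vs H₁: β₁ > 0.
t = (b₁ − β₁⁰)/SE = 0.0502 / 0.0177 = 2.836.
df = n − 2 = 27 − 2 = 25.
One-sided p ≈ 0.0045, which is < 0.1, so reject H₀.
There is evidence that the true slope on incubation time is positive.

t = 2.836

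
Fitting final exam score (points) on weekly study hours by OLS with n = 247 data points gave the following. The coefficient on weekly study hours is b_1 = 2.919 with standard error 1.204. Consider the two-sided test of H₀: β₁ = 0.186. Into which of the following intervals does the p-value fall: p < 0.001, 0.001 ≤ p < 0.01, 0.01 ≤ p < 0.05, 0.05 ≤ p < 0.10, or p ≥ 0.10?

0.01 ≤ p < 0.05

t = (2.919 − 0.186) / 1.204 = 2.270.
df = n − 2 = 247 − 2 = 245.
Two-sided p = 2·P(T_{245} > |t|) ≈ 0.0241.
So 0.01 ≤ p < 0.05.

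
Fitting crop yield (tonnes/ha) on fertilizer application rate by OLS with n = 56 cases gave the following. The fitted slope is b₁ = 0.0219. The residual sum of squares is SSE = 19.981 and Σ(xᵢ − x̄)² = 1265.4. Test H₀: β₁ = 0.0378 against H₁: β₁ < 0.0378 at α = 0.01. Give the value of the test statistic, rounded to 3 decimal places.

t = -0.930

MSE = SSE/(n − 2) = 19.981/54 = 0.370019.
SE(b₁) = √(MSE/Sₓₓ) = √(0.370019/1265.4) = 0.0171001.
t = (0.0219 − 0.0378) / 0.0171001 = -0.930.
df = n − 2 = 54.
One-sided p ≈ 0.1783, which is ≥ 0.01, so fail to reject H₀.
The data do not give significant evidence that the true slope on fertilizer application rate is below 0.0378 tonnes/ha per unit.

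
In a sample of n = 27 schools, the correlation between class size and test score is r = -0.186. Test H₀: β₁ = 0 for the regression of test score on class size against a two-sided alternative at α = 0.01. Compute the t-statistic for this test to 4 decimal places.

t = r·√(n − 2)/√(1 − r²) = -0.186·√25/√0.965404 = -0.9465.
df = n − 2 = 25.
Two-sided p ≈ 0.3529, which is ≥ 0.01, so fail to reject H₀.
The data do not give significant evidence of a linear association between class size and test score.

t = -0.9465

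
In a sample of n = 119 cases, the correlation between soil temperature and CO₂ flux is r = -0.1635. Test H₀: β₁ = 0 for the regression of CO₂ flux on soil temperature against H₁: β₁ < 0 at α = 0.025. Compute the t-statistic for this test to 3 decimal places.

t = -1.793

t = r·√(n − 2)/√(1 − r²) = -0.1635·√117/√0.973268 = -1.793.
df = n − 2 = 117.
One-sided p ≈ 0.0378, which is ≥ 0.025, so fail to reject H₀.
The data do not give significant evidence of a linear association between soil temperature and CO₂ flux.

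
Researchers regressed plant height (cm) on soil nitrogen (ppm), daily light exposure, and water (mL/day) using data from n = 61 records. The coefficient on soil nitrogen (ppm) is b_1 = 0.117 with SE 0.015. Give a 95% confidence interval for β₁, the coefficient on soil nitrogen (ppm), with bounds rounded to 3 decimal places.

df = n − k − 1 = 61 − 3 − 1 = 57.
t* = t_{0.025, 57} = 2.002465.
Margin = t* × SE = 2.002465 × 0.015 = 0.03004.
CI: 0.117 ± 0.03004 → (0.087, 0.147).
With 95% confidence, each one-unit increase in soil nitrogen (ppm) is associated with a change of between 0.087 and 0.147 cm in plant height, holding the other predictors fixed.

(0.087, 0.147)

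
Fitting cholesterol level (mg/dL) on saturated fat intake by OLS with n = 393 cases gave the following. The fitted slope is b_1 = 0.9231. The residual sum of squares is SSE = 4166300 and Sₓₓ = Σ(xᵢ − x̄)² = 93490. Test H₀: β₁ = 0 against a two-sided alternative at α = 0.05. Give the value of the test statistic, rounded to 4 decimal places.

t = 2.7343

MSE = SSE/(n − 2) = 4166300/391 = 10655.5.
SE(b_1) = √(MSE/Sₓₓ) = √(10655.5/93490) = 0.337601.
t = 0.9231 / 0.337601 = 2.7343.
df = n − 2 = 391.
Two-sided p ≈ 0.0065, which is < 0.05, so reject H₀.
There is evidence that saturated fat intake is associated with cholesterol level.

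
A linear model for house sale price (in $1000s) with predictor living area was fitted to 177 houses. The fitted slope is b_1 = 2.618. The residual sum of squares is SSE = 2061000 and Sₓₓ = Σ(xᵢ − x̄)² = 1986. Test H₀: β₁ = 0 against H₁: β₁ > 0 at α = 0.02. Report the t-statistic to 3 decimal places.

MSE = SSE/(n − 2) = 2061000/175 = 11777.1.
SE(b_1) = √(MSE/Sₓₓ) = √(11777.1/1986) = 2.43518.
t = 2.618 / 2.43518 = 1.075.
df = n − 2 = 175.
One-sided p ≈ 0.1419, which is ≥ 0.02, so fail to reject H₀.
The data do not give significant evidence that the true slope on living area is positive.

t = 1.075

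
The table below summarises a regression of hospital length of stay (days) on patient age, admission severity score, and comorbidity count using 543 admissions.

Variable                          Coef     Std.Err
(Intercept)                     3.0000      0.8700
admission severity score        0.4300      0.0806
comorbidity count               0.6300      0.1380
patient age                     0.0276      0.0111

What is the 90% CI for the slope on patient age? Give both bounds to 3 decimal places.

Read off: b = 0.0276, SE = 0.0111 for patient age.
df = n − k − 1 = 543 − 3 − 1 = 539.
t* = t_{0.05, 539} = 1.647686.
Margin = t* × SE = 1.647686 × 0.0111 = 0.01829.
CI: 0.0276 ± 0.01829 → (0.009, 0.046).

(0.009, 0.046)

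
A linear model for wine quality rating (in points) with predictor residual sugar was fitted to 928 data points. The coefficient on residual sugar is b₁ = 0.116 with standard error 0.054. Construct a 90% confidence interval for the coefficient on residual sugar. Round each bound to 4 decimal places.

(0.0271, 0.2049)

df = n − 2 = 928 − 2 = 926.
t* = t_{0.05, 926} = 1.646501.
Margin = t* × SE = 1.646501 × 0.054 = 0.088911.
CI: 0.116 ± 0.088911 → (0.0271, 0.2049).
With 90% confidence, each one-unit increase in residual sugar is associated with a change of between 0.0271 and 0.2049 points in wine quality rating.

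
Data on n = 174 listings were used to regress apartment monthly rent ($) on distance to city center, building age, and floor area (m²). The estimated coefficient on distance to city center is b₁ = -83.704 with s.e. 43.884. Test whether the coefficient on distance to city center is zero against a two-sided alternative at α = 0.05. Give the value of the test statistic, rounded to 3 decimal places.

t = -1.907

H₀: β₁ = 0 vs H₁: β₁ ≠ 0.
t = (b₁ − β₁⁰)/SE = -83.704 / 43.884 = -1.907.
df = n − k − 1 = 174 − 3 − 1 = 170.
Two-sided p ≈ 0.0582, which is ≥ 0.05, so fail to reject H₀.
The data do not give significant evidence of an association between distance to city center and apartment monthly rent, after adjusting for the other predictors.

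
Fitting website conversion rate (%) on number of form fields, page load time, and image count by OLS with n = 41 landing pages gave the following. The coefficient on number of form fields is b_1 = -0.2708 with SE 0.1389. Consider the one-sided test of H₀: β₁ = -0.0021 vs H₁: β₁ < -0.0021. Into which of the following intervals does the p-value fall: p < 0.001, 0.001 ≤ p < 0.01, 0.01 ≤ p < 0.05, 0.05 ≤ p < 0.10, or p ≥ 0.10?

t = (-0.2708 − (-0.0021)) / 0.1389 = -1.934.
df = n − k − 1 = 41 − 3 − 1 = 37.
One-sided p = P(T_{37} < t) ≈ 0.0304.
So 0.01 ≤ p < 0.05.

0.01 ≤ p < 0.05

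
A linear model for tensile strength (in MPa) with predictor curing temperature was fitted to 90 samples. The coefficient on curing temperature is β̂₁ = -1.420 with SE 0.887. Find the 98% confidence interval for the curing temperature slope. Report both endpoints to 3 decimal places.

df = n − 2 = 90 − 2 = 88.
t* = t_{0.01, 88} = 2.369472.
Margin = t* × SE = 2.369472 × 0.887 = 2.10172.
CI: -1.420 ± 2.10172 → (-3.522, 0.682).
With 98% confidence, each one-unit increase in curing temperature is associated with a change of between -3.522 and 0.682 MPa in tensile strength.

(-3.522, 0.682)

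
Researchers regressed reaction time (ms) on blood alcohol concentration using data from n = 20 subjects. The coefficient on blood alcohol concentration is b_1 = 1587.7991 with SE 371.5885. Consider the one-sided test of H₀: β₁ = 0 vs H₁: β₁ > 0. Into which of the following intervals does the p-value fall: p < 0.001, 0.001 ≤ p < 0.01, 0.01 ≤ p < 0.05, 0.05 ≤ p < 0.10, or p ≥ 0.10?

t = 1587.7991 / 371.5885 = 4.273.
df = n − 2 = 20 − 2 = 18.
One-sided p = P(T_{18} > t) ≈ 0.0002.
So p < 0.001.

p < 0.001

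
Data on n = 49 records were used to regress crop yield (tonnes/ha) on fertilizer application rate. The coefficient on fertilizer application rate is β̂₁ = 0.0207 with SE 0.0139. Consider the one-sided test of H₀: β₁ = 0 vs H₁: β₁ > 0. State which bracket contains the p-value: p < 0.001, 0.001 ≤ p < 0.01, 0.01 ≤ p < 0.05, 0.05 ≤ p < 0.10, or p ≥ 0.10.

0.05 ≤ p < 0.10

t = 0.0207 / 0.0139 = 1.489.
df = n − 2 = 49 − 2 = 47.
One-sided p = P(T_{47} > t) ≈ 0.0716.
So 0.05 ≤ p < 0.10.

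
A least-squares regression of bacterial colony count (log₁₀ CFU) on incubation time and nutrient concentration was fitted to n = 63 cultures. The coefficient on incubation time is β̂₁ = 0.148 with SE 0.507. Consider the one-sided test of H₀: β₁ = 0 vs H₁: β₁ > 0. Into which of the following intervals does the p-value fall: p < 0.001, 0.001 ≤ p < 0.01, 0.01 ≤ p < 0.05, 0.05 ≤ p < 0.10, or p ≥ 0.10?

p ≥ 0.10

t = 0.148 / 0.507 = 0.292.
df = n − k − 1 = 63 − 2 − 1 = 60.
One-sided p = P(T_{60} > t) ≈ 0.3857.
So p ≥ 0.10.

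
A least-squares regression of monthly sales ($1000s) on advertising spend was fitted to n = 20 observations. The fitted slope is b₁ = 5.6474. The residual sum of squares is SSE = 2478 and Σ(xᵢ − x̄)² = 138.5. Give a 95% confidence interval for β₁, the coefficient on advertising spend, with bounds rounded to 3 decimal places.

MSE = SSE/(n − 2) = 2478/18 = 137.667.
SE(b₁) = √(MSE/Sₓₓ) = √(137.667/138.5) = 0.996987.
df = n − 2 = 18.
t* = t_{0.025, 18} = 2.100922.
Margin = t* × SE = 2.100922 × 0.996987 = 2.09459.
CI: 5.6474 ± 2.09459 → (3.553, 7.742).
With 95% confidence, each one-unit increase in advertising spend is associated with a change of between 3.553 and 7.742 $1000s in monthly sales.

(3.553, 7.742)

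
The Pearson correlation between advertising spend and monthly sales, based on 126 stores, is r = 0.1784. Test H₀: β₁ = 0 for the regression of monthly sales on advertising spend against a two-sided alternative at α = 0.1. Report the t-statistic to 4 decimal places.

t = r·√(n − 2)/√(1 − r²) = 0.1784·√124/√0.968173 = 2.0190.
df = n − 2 = 124.
Two-sided p ≈ 0.0456, which is < 0.1, so reject H₀.
There is evidence of a linear association between advertising spend and monthly sales.

t = 2.0190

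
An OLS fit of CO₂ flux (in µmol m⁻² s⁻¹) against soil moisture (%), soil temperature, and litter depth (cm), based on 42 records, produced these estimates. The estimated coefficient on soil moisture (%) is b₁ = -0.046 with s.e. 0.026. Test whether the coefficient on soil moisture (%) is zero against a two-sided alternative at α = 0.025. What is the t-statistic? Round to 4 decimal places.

t = -1.7692

H₀: β₁ = 0 vs H₁: β₁ ≠ 0.
t = (b₁ − β₁⁰)/SE = -0.046 / 0.026 = -1.7692.
df = n − k − 1 = 42 − 3 − 1 = 38.
Two-sided p ≈ 0.0849, which is ≥ 0.025, so fail to reject H₀.
The data do not give significant evidence of an association between soil moisture (%) and CO₂ flux, after adjusting for the other predictors.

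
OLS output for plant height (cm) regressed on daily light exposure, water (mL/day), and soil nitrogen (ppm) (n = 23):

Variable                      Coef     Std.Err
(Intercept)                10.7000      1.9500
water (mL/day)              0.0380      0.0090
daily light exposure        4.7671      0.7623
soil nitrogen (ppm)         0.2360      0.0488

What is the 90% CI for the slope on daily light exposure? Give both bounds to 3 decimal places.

(3.449, 6.085)

Read off: b = 4.7671, SE = 0.7623 for daily light exposure.
df = n − k − 1 = 23 − 3 − 1 = 19.
t* = t_{0.05, 19} = 1.729133.
Margin = t* × SE = 1.729133 × 0.7623 = 1.31812.
CI: 4.7671 ± 1.31812 → (3.449, 6.085).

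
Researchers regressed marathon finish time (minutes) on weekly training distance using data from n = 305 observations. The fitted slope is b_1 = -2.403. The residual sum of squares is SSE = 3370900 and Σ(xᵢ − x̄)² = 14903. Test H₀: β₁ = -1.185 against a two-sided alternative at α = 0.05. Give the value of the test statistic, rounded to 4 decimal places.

MSE = SSE/(n − 2) = 3370900/303 = 11125.1.
SE(b_1) = √(MSE/Sₓₓ) = √(11125.1/14903) = 0.864002.
t = (-2.403 − (-1.185)) / 0.864002 = -1.4097.
df = n − 2 = 303.
Two-sided p ≈ 0.1596, which is ≥ 0.05, so fail to reject H₀.
The data are consistent with a true slope of -1.185 minutes per unit of weekly training distance.

t = -1.4097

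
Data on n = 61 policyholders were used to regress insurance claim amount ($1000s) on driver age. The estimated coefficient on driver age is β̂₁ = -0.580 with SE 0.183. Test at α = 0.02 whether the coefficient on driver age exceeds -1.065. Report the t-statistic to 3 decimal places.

t = 2.650

H₀: β₁ = -1.065 vs H₁: β₁ > -1.065.
t = (β̂₁ − β₁⁰)/SE = (-0.580 − (-1.065)) / 0.183 = 2.650.
df = n − 2 = 61 − 2 = 59.
One-sided p ≈ 0.0052, which is < 0.02, so reject H₀.
There is evidence that the true slope on driver age exceeds -1.065 $1000s per unit.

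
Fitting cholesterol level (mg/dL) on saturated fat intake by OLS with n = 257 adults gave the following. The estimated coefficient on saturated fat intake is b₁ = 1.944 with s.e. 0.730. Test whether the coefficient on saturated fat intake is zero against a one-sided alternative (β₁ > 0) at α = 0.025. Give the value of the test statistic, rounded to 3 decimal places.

H₀: β₁ = 0 vs H₁: β₁ > 0.
t = (b₁ − β₁⁰)/SE = 1.944 / 0.730 = 2.663.
df = n − 2 = 257 − 2 = 255.
One-sided p ≈ 0.0041, which is < 0.025, so reject H₀.
There is evidence that the true slope on saturated fat intake is positive.

t = 2.663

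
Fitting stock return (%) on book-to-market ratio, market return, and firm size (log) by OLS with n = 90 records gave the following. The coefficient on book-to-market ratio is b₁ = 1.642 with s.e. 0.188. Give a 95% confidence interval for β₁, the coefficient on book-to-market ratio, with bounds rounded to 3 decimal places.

(1.268, 2.016)

df = n − k − 1 = 90 − 3 − 1 = 86.
t* = t_{0.025, 86} = 1.987934.
Margin = t* × SE = 1.987934 × 0.188 = 0.37373.
CI: 1.642 ± 0.37373 → (1.268, 2.016).
With 95% confidence, each one-unit increase in book-to-market ratio is associated with a change of between 1.268 and 2.016 % in stock return, holding the other predictors fixed.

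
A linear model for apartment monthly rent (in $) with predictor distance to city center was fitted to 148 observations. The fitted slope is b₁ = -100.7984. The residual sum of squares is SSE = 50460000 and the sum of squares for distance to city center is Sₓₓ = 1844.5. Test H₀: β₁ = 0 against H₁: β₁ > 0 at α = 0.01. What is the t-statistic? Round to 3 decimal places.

MSE = SSE/(n − 2) = 50460000/146 = 345616.
SE(b₁) = √(MSE/Sₓₓ) = √(345616/1844.5) = 13.6886.
t = -100.7984 / 13.6886 = -7.364.
df = n − 2 = 146.
One-sided p ≈ 1.0000, which is ≥ 0.01, so fail to reject H₀.
The data do not give significant evidence that the true slope on distance to city center is positive.

t = -7.364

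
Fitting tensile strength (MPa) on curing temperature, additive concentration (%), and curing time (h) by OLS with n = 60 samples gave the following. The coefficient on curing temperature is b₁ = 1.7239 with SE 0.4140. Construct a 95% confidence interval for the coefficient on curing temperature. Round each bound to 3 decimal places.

(0.895, 2.553)

df = n − k − 1 = 60 − 3 − 1 = 56.
t* = t_{0.025, 56} = 2.003241.
Margin = t* × SE = 2.003241 × 0.4140 = 0.82934.
CI: 1.7239 ± 0.82934 → (0.895, 2.553).
With 95% confidence, each one-unit increase in curing temperature is associated with a change of between 0.895 and 2.553 MPa in tensile strength, holding the other predictors fixed.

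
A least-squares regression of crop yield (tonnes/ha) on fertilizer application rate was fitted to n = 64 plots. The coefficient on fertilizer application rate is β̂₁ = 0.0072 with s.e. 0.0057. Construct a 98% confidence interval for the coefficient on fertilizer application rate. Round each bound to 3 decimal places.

(-0.006, 0.021)

df = n − 2 = 64 − 2 = 62.
t* = t_{0.01, 62} = 2.388011.
Margin = t* × SE = 2.388011 × 0.0057 = 0.01361.
CI: 0.0072 ± 0.01361 → (-0.006, 0.021).
With 98% confidence, each one-unit increase in fertilizer application rate is associated with a change of between -0.006 and 0.021 tonnes/ha in crop yield.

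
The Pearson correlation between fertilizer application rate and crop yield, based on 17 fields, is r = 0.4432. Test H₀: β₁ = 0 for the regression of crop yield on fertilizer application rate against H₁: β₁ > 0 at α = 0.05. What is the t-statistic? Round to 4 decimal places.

t = r·√(n − 2)/√(1 − r²) = 0.4432·√15/√0.803574 = 1.9148.
df = n − 2 = 15.
One-sided p ≈ 0.0374, which is < 0.05, so reject H₀.
There is evidence of a linear association between fertilizer application rate and crop yield.

t = 1.9148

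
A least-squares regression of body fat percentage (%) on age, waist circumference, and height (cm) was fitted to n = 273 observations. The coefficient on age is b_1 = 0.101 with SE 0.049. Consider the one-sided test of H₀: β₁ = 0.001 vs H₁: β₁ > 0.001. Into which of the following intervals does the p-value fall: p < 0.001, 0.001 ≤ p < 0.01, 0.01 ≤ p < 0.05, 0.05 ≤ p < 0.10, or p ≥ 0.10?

0.01 ≤ p < 0.05

t = (0.101 − 0.001) / 0.049 = 2.041.
df = n − k − 1 = 273 − 3 − 1 = 269.
One-sided p = P(T_{269} > t) ≈ 0.0211.
So 0.01 ≤ p < 0.05.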